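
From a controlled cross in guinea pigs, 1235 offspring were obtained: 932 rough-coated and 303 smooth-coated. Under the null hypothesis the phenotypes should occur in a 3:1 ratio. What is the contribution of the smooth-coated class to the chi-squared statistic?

The 3:1 ratio has 4 parts, so with N = 1235 the expected counts are:
  rough-coated: 1235 × 3/4 = 926.25
  smooth-coated: 1235 × 1/4 = 308.75
Contribution of smooth-coated: (303 − 308.75)² / 308.75 = 0.1071

0.107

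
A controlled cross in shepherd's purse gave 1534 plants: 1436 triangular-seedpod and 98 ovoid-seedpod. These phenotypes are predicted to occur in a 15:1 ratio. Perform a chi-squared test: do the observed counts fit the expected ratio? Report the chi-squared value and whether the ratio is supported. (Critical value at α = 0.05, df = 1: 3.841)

The 15:1 ratio has 16 parts, so with N = 1534 the expected counts are:
  triangular-seedpod: 1534 × 15/16 = 1438.125
  ovoid-seedpod: 1534 × 1/16 = 95.875
χ² = Σ (O − E)² / E
  triangular-seedpod: (1436 − 1438.125)² / 1438.125 = 0.0031
  ovoid-seedpod: (98 − 95.875)² / 95.875 = 0.0471
χ² = 0.0031 + 0.0471 = 0.0502 ≈ 0.050
Degrees of freedom = 2 − 1 = 1; critical value at α = 0.05 is 3.841.
Since 0.050 < 3.841, we fail to reject the null hypothesis — the data are consistent with the 15:1 ratio.

0.050; consistent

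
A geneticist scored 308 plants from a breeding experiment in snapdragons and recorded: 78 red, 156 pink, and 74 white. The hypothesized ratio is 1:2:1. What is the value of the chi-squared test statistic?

0.156

Under the 1:2:1 hypothesis (Σ ratio = 4, N = 308):
  red: 308 × 1/4 = 77
  pink: 308 × 2/4 = 154
  white: 308 × 1/4 = 77
χ² = Σ (O − E)² / E
  red: (78 − 77)² / 77 = 0.0130
  pink: (156 − 154)² / 154 = 0.0260
  white: (74 − 77)² / 77 = 0.1169
χ² = 0.0130 + 0.0260 + 0.1169 = 0.1559 ≈ 0.156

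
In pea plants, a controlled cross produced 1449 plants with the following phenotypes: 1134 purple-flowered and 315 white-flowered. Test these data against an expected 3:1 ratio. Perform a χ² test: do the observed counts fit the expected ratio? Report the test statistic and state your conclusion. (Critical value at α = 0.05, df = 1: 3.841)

The 3:1 ratio has 4 parts, so with N = 1449 the expected counts are:
  purple-flowered: 1449 × 3/4 = 1086.75
  white-flowered: 1449 × 1/4 = 362.25
χ² = Σ (O − E)² / E
  purple-flowered: (1134 − 1086.75)² / 1086.75 = 2.0543
  white-flowered: (315 − 362.25)² / 362.25 = 6.1630
χ² = 2.0543 + 6.1630 = 8.2173 ≈ 8.217
Degrees of freedom = 2 − 1 = 1; critical value at α = 0.05 is 3.841.
Since 8.217 > 3.841, we reject the null hypothesis — the data do not fit the 3:1 ratio.

8.217; not consistent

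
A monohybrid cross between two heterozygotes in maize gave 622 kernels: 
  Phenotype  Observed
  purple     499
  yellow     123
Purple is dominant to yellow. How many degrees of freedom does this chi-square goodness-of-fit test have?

1

For a monohybrid cross between heterozygotes with complete dominance, the expected phenotypic ratio is 3:1.
A goodness-of-fit test with 2 phenotype classes has df = 2 − 1 = 1.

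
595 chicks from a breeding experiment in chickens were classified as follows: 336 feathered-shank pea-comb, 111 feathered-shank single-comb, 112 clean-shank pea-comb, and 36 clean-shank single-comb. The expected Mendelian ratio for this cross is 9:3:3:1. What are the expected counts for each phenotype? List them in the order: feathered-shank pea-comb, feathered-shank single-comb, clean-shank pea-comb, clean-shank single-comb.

334.6875, 111.5625, 111.5625, 37.1875

Expected counts for N = 595 under a 9:3:3:1 ratio (total parts = 16):
  feathered-shank pea-comb: 595 × 9/16 = 334.6875
  feathered-shank single-comb: 595 × 3/16 = 111.5625
  clean-shank pea-comb: 595 × 3/16 = 111.5625
  clean-shank single-comb: 595 × 1/16 = 37.1875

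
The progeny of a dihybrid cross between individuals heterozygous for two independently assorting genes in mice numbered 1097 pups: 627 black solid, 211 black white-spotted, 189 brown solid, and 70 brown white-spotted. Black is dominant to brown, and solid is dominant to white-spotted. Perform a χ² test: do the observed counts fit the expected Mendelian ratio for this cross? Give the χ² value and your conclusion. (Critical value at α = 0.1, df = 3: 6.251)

A dihybrid F₂ with independent assortment and complete dominance at both loci gives a 9:3:3:1 phenotypic ratio.
Total ratio parts = 16. Expected numbers out of 1097:
  black solid: 1097 × 9/16 = 617.0625
  black white-spotted: 1097 × 3/16 = 205.6875
  brown solid: 1097 × 3/16 = 205.6875
  brown white-spotted: 1097 × 1/16 = 68.5625
χ² = Σ (O − E)² / E
  black solid: (627 − 617.0625)² / 617.0625 = 0.1600
  black white-spotted: (211 − 205.6875)² / 205.6875 = 0.1372
  brown solid: (189 − 205.6875)² / 205.6875 = 1.3539
  brown white-spotted: (70 − 68.5625)² / 68.5625 = 0.0301
χ² = 0.1600 + 0.1372 + 1.3539 + 0.0301 = 1.6812 ≈ 1.681
Degrees of freedom = 4 − 1 = 3; critical value at α = 0.1 is 6.251.
Since 1.681 < 6.251, we fail to reject the null hypothesis — the data are consistent with the 9:3:3:1 ratio.

1.681; consistent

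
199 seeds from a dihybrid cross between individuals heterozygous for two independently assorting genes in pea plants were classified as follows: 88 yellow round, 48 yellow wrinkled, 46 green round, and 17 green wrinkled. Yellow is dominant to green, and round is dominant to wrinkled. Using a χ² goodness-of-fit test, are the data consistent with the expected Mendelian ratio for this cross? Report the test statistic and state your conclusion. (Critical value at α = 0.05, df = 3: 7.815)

11.877; not consistent

A dihybrid F₂ with independent assortment and complete dominance at both loci gives a 9:3:3:1 phenotypic ratio.
Under the 9:3:3:1 hypothesis (Σ ratio = 16, N = 199):
  yellow round: 199 × 9/16 = 111.9375
  yellow wrinkled: 199 × 3/16 = 37.3125
  green round: 199 × 3/16 = 37.3125
  green wrinkled: 199 × 1/16 = 12.4375
χ² = Σ (O − E)² / E
  yellow round: (88 − 111.9375)² / 111.9375 = 5.1190
  yellow wrinkled: (48 − 37.3125)² / 37.3125 = 3.0612
  green round: (46 − 37.3125)² / 37.3125 = 2.0227
  green wrinkled: (17 − 12.4375)² / 12.4375 = 1.6737
χ² = 5.1190 + 3.0612 + 2.0227 + 1.6737 = 11.8766 ≈ 11.877
Degrees of freedom = 4 − 1 = 3; critical value at α = 0.05 is 7.815.
Since 11.877 > 7.815, we reject the null hypothesis — the data do not fit the 9:3:3:1 ratio.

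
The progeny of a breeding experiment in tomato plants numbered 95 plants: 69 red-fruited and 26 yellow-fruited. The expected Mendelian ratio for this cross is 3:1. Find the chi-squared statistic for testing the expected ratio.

Total ratio parts = 4. Expected numbers out of 95:
  red-fruited: 95 × 3/4 = 71.25
  yellow-fruited: 95 × 1/4 = 23.75
χ² = Σ (O − E)² / E
  red-fruited: (69 − 71.25)² / 71.25 = 0.0711
  yellow-fruited: (26 − 23.75)² / 23.75 = 0.2132
χ² = 0.0711 + 0.2132 = 0.2843 ≈ 0.284

0.284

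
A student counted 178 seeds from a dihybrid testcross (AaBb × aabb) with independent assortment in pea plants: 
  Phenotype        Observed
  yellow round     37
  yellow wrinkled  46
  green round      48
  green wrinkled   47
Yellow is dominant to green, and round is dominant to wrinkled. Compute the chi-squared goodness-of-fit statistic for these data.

A dihybrid testcross with independent assortment gives a 1:1:1:1 ratio.
Under the 1:1:1:1 hypothesis (Σ ratio = 4, N = 178):
  yellow round: 178 × 1/4 = 44.5
  yellow wrinkled: 178 × 1/4 = 44.5
  green round: 178 × 1/4 = 44.5
  green wrinkled: 178 × 1/4 = 44.5
χ² = Σ (O − E)² / E
  yellow round: (37 − 44.5)² / 44.5 = 1.2640
  yellow wrinkled: (46 − 44.5)² / 44.5 = 0.0506
  green round: (48 − 44.5)² / 44.5 = 0.2753
  green wrinkled: (47 − 44.5)² / 44.5 = 0.1404
χ² = 1.2640 + 0.0506 + 0.2753 + 0.1404 = 1.7303 ≈ 1.730

1.730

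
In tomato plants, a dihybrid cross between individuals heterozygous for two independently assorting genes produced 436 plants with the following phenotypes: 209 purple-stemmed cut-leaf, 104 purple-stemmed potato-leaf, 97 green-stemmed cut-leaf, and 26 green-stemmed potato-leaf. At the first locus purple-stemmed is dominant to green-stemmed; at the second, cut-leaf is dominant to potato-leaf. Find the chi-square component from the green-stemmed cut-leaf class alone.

2.845

A dihybrid F₂ with independent assortment and complete dominance at both loci gives a 9:3:3:1 phenotypic ratio.
The 9:3:3:1 ratio has 16 parts, so with N = 436 the expected counts are:
  purple-stemmed cut-leaf: 436 × 9/16 = 245.25
  purple-stemmed potato-leaf: 436 × 3/16 = 81.75
  green-stemmed cut-leaf: 436 × 3/16 = 81.75
  green-stemmed potato-leaf: 436 × 1/16 = 27.25
Contribution of green-stemmed cut-leaf: (97 − 81.75)² / 81.75 = 2.8448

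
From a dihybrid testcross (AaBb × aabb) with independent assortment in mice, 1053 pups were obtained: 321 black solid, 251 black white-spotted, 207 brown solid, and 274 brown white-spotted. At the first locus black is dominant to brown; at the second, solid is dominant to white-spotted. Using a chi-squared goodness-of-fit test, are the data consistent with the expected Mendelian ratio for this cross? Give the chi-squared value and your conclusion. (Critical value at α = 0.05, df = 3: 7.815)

A dihybrid testcross with independent assortment gives a 1:1:1:1 ratio.
Under the 1:1:1:1 hypothesis (Σ ratio = 4, N = 1053):
  black solid: 1053 × 1/4 = 263.25
  black white-spotted: 1053 × 1/4 = 263.25
  brown solid: 1053 × 1/4 = 263.25
  brown white-spotted: 1053 × 1/4 = 263.25
χ² = Σ (O − E)² / E
  black solid: (321 − 263.25)² / 263.25 = 12.6688
  black white-spotted: (251 − 263.25)² / 263.25 = 0.5700
  brown solid: (207 − 263.25)² / 263.25 = 12.0192
  brown white-spotted: (274 − 263.25)² / 263.25 = 0.4390
χ² = 12.6688 + 0.5700 + 12.0192 + 0.4390 = 25.697
Degrees of freedom = 4 − 1 = 3; critical value at α = 0.05 is 7.815.
Since 25.697 > 7.815, we reject the null hypothesis — the data do not fit the 1:1:1:1 ratio.

25.697; not consistent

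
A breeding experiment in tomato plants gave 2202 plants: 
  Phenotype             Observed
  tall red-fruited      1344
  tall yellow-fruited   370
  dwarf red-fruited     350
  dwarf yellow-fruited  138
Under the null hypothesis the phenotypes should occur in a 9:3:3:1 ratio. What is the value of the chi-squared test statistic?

Under the 9:3:3:1 hypothesis (Σ ratio = 16, N = 2202):
  tall red-fruited: 2202 × 9/16 = 1238.625
  tall yellow-fruited: 2202 × 3/16 = 412.875
  dwarf red-fruited: 2202 × 3/16 = 412.875
  dwarf yellow-fruited: 2202 × 1/16 = 137.625
χ² = Σ (O − E)² / E
  tall red-fruited: (1344 − 1238.625)² / 1238.625 = 8.9647
  tall yellow-fruited: (370 − 412.875)² / 412.875 = 4.4524
  dwarf red-fruited: (350 − 412.875)² / 412.875 = 9.5750
  dwarf yellow-fruited: (138 − 137.625)² / 137.625 = 0.0010
χ² = 8.9647 + 4.4524 + 9.5750 + 0.0010 = 22.9931 ≈ 22.993

22.993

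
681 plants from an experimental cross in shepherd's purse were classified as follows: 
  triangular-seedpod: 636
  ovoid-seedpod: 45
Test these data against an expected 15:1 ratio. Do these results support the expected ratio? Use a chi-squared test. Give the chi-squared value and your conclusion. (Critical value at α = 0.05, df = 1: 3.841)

Expected counts for N = 681 under a 15:1 ratio (total parts = 16):
  triangular-seedpod: 681 × 15/16 = 638.4375
  ovoid-seedpod: 681 × 1/16 = 42.5625
χ² = Σ (O − E)² / E
  triangular-seedpod: (636 − 638.4375)² / 638.4375 = 0.0093
  ovoid-seedpod: (45 − 42.5625)² / 42.5625 = 0.1396
χ² = 0.0093 + 0.1396 = 0.1489 ≈ 0.149
Degrees of freedom = 2 − 1 = 1; critical value at α = 0.05 is 3.841.
Since 0.149 < 3.841, we fail to reject the null hypothesis — the data are consistent with the 15:1 ratio.

0.149; consistent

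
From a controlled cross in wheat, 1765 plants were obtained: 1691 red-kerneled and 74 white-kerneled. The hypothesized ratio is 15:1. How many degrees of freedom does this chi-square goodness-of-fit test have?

1

A goodness-of-fit test with 2 phenotype classes has df = 2 − 1 = 1.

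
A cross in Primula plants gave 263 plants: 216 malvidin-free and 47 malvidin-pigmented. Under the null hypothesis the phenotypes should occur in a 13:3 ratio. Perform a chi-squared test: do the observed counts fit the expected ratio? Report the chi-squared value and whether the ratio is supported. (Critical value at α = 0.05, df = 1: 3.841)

Under the 13:3 hypothesis (Σ ratio = 16, N = 263):
  malvidin-free: 263 × 13/16 = 213.6875
  malvidin-pigmented: 263 × 3/16 = 49.3125
χ² = Σ (O − E)² / E
  malvidin-free: (216 − 213.6875)² / 213.6875 = 0.0250
  malvidin-pigmented: (47 − 49.3125)² / 49.3125 = 0.1084
χ² = 0.0250 + 0.1084 = 0.1334 ≈ 0.133
Degrees of freedom = 2 − 1 = 1; critical value at α = 0.05 is 3.841.
Since 0.133 < 3.841, we fail to reject the null hypothesis — the data are consistent with the 13:3 ratio.

0.133; consistent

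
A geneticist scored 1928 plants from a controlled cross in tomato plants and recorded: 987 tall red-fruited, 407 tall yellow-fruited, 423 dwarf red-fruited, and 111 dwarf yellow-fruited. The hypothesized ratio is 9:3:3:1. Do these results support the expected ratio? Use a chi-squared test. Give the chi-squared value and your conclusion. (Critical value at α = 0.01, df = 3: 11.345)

Total ratio parts = 16. Expected numbers out of 1928:
  tall red-fruited: 1928 × 9/16 = 1084.5
  tall yellow-fruited: 1928 × 3/16 = 361.5
  dwarf red-fruited: 1928 × 3/16 = 361.5
  dwarf yellow-fruited: 1928 × 1/16 = 120.5
χ² = Σ (O − E)² / E
  tall red-fruited: (987 − 1084.5)² / 1084.5 = 8.7656
  tall yellow-fruited: (407 − 361.5)² / 361.5 = 5.7268
  dwarf red-fruited: (423 − 361.5)² / 361.5 = 10.4627
  dwarf yellow-fruited: (111 − 120.5)² / 120.5 = 0.7490
χ² = 8.7656 + 5.7268 + 10.4627 + 0.7490 = 25.7041 ≈ 25.704
Degrees of freedom = 4 − 1 = 3; critical value at α = 0.01 is 11.345.
Since 25.704 > 11.345, we reject the null hypothesis — the data do not fit the 9:3:3:1 ratio.

25.704; not consistent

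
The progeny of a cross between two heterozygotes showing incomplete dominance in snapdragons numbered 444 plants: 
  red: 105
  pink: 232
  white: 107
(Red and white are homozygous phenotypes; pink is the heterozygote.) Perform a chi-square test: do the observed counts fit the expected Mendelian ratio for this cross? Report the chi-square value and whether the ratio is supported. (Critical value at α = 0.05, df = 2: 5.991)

With incomplete dominance, a heterozygote × heterozygote cross gives a 1:2:1 phenotypic ratio.
The 1:2:1 ratio has 4 parts, so with N = 444 the expected counts are:
  red: 444 × 1/4 = 111
  pink: 444 × 2/4 = 222
  white: 444 × 1/4 = 111
χ² = Σ (O − E)² / E
  red: (105 − 111)² / 111 = 0.3243
  pink: (232 − 222)² / 222 = 0.4505
  white: (107 − 111)² / 111 = 0.1441
χ² = 0.3243 + 0.4505 + 0.1441 = 0.9189 ≈ 0.919
Degrees of freedom = 3 − 1 = 2; critical value at α = 0.05 is 5.991.
Since 0.919 < 5.991, we fail to reject the null hypothesis — the data are consistent with the 1:2:1 ratio.

0.919; consistent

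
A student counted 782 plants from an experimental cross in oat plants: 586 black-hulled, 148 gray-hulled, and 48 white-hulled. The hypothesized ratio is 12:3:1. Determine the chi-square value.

Expected counts for N = 782 under a 12:3:1 ratio (total parts = 16):
  black-hulled: 782 × 12/16 = 586.5
  gray-hulled: 782 × 3/16 = 146.625
  white-hulled: 782 × 1/16 = 48.875
χ² = Σ (O − E)² / E
  black-hulled: (586 − 586.5)² / 586.5 = 0.0004
  gray-hulled: (148 − 146.625)² / 146.625 = 0.0129
  white-hulled: (48 − 48.875)² / 48.875 = 0.0157
χ² = 0.0004 + 0.0129 + 0.0157 = 0.029

0.029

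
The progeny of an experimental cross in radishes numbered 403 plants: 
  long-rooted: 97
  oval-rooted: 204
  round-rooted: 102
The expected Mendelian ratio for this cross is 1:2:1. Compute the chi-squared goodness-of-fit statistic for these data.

Under the 1:2:1 hypothesis (Σ ratio = 4, N = 403):
  long-rooted: 403 × 1/4 = 100.75
  oval-rooted: 403 × 2/4 = 201.5
  round-rooted: 403 × 1/4 = 100.75
χ² = Σ (O − E)² / E
  long-rooted: (97 − 100.75)² / 100.75 = 0.1396
  oval-rooted: (204 − 201.5)² / 201.5 = 0.0310
  round-rooted: (102 − 100.75)² / 100.75 = 0.0155
χ² = 0.1396 + 0.0310 + 0.0155 = 0.1861 ≈ 0.186

0.186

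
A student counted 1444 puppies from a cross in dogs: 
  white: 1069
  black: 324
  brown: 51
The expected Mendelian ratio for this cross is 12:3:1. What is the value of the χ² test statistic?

Total ratio parts = 16. Expected numbers out of 1444:
  white: 1444 × 12/16 = 1083
  black: 1444 × 3/16 = 270.75
  brown: 1444 × 1/16 = 90.25
χ² = Σ (O − E)² / E
  white: (1069 − 1083)² / 1083 = 0.1810
  black: (324 − 270.75)² / 270.75 = 10.4730
  brown: (51 − 90.25)² / 90.25 = 17.0699
χ² = 0.1810 + 10.4730 + 17.0699 = 27.7239 ≈ 27.724

27.724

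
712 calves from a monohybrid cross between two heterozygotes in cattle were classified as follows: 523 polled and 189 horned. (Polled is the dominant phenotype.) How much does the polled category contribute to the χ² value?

For a monohybrid cross between heterozygotes with complete dominance, the expected phenotypic ratio is 3:1.
The 3:1 ratio has 4 parts, so with N = 712 the expected counts are:
  polled: 712 × 3/4 = 534
  horned: 712 × 1/4 = 178
Contribution of polled: (523 − 534)² / 534 = 0.2266

0.227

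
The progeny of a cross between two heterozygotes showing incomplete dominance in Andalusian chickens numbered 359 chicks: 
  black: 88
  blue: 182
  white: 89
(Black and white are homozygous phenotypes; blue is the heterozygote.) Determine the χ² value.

0.075

With incomplete dominance, a heterozygote × heterozygote cross gives a 1:2:1 phenotypic ratio.
Under the 1:2:1 hypothesis (Σ ratio = 4, N = 359):
  black: 359 × 1/4 = 89.75
  blue: 359 × 2/4 = 179.5
  white: 359 × 1/4 = 89.75
χ² = Σ (O − E)² / E
  black: (88 − 89.75)² / 89.75 = 0.0341
  blue: (182 − 179.5)² / 179.5 = 0.0348
  white: (89 − 89.75)² / 89.75 = 0.0063
χ² = 0.0341 + 0.0348 + 0.0063 = 0.0752 ≈ 0.075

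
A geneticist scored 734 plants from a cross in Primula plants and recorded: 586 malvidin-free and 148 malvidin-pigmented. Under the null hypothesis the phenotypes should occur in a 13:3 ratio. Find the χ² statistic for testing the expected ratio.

0.963

The 13:3 ratio has 16 parts, so with N = 734 the expected counts are:
  malvidin-free: 734 × 13/16 = 596.375
  malvidin-pigmented: 734 × 3/16 = 137.625
χ² = Σ (O − E)² / E
  malvidin-free: (586 − 596.375)² / 596.375 = 0.1805
  malvidin-pigmented: (148 − 137.625)² / 137.625 = 0.7821
χ² = 0.1805 + 0.7821 = 0.9626 ≈ 0.963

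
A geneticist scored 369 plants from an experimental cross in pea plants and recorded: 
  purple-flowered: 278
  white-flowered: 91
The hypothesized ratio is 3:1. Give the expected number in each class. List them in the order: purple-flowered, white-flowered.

276.75, 92.25

Under the 3:1 hypothesis (Σ ratio = 4, N = 369):
  purple-flowered: 369 × 3/4 = 276.75
  white-flowered: 369 × 1/4 = 92.25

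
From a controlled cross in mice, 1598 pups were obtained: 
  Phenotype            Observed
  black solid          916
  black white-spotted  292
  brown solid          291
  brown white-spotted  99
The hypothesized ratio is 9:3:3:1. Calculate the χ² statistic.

Under the 9:3:3:1 hypothesis (Σ ratio = 16, N = 1598):
  black solid: 1598 × 9/16 = 898.875
  black white-spotted: 1598 × 3/16 = 299.625
  brown solid: 1598 × 3/16 = 299.625
  brown white-spotted: 1598 × 1/16 = 99.875
χ² = Σ (O − E)² / E
  black solid: (916 − 898.875)² / 898.875 = 0.3263
  black white-spotted: (292 − 299.625)² / 299.625 = 0.1940
  brown solid: (291 − 299.625)² / 299.625 = 0.2483
  brown white-spotted: (99 − 99.875)² / 99.875 = 0.0077
χ² = 0.3263 + 0.1940 + 0.2483 + 0.0077 = 0.7763 ≈ 0.776

0.776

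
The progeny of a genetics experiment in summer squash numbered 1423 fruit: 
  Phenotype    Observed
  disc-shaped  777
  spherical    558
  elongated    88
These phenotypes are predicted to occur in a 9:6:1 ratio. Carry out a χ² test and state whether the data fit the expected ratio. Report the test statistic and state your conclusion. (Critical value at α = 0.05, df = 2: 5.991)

1.810; consistent

Under the 9:6:1 hypothesis (Σ ratio = 16, N = 1423):
  disc-shaped: 1423 × 9/16 = 800.4375
  spherical: 1423 × 6/16 = 533.625
  elongated: 1423 × 1/16 = 88.9375
χ² = Σ (O − E)² / E
  disc-shaped: (777 − 800.4375)² / 800.4375 = 0.6863
  spherical: (558 − 533.625)² / 533.625 = 1.1134
  elongated: (88 − 88.9375)² / 88.9375 = 0.0099
χ² = 0.6863 + 1.1134 + 0.0099 = 1.8096 ≈ 1.810
Degrees of freedom = 3 − 1 = 2; critical value at α = 0.05 is 5.991.
Since 1.810 < 5.991, we fail to reject the null hypothesis — the data are consistent with the 9:6:1 ratio.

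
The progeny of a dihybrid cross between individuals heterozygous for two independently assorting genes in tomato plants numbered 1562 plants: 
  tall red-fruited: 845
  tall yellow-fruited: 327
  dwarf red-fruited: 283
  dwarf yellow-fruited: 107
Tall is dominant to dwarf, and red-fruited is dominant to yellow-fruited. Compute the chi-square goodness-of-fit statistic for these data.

A dihybrid F₂ with independent assortment and complete dominance at both loci gives a 9:3:3:1 phenotypic ratio.
Under the 9:3:3:1 hypothesis (Σ ratio = 16, N = 1562):
  tall red-fruited: 1562 × 9/16 = 878.625
  tall yellow-fruited: 1562 × 3/16 = 292.875
  dwarf red-fruited: 1562 × 3/16 = 292.875
  dwarf yellow-fruited: 1562 × 1/16 = 97.625
χ² = Σ (O − E)² / E
  tall red-fruited: (845 − 878.625)² / 878.625 = 1.2868
  tall yellow-fruited: (327 − 292.875)² / 292.875 = 3.9762
  dwarf red-fruited: (283 − 292.875)² / 292.875 = 0.3330
  dwarf yellow-fruited: (107 − 97.625)² / 97.625 = 0.9003
χ² = 1.2868 + 3.9762 + 0.3330 + 0.9003 = 6.4963 ≈ 6.496

6.496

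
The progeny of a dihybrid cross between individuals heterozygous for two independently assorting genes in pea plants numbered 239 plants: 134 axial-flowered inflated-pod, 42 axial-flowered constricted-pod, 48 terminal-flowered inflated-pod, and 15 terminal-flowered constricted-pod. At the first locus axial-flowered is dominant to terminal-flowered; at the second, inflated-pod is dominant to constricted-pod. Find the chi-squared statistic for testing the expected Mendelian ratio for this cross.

A dihybrid F₂ with independent assortment and complete dominance at both loci gives a 9:3:3:1 phenotypic ratio.
Total ratio parts = 16. Expected numbers out of 239:
  axial-flowered inflated-pod: 239 × 9/16 = 134.4375
  axial-flowered constricted-pod: 239 × 3/16 = 44.8125
  terminal-flowered inflated-pod: 239 × 3/16 = 44.8125
  terminal-flowered constricted-pod: 239 × 1/16 = 14.9375
χ² = Σ (O − E)² / E
  axial-flowered inflated-pod: (134 − 134.4375)² / 134.4375 = 0.0014
  axial-flowered constricted-pod: (42 − 44.8125)² / 44.8125 = 0.1765
  terminal-flowered inflated-pod: (48 − 44.8125)² / 44.8125 = 0.2267
  terminal-flowered constricted-pod: (15 − 14.9375)² / 14.9375 = 0.0003
χ² = 0.0014 + 0.1765 + 0.2267 + 0.0003 = 0.4049 ≈ 0.405

0.405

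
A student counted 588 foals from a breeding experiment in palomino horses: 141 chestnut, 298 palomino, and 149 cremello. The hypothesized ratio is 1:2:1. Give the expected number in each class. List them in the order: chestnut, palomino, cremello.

Total ratio parts = 4. Expected numbers out of 588:
  chestnut: 588 × 1/4 = 147
  palomino: 588 × 2/4 = 294
  cremello: 588 × 1/4 = 147

147, 294, 147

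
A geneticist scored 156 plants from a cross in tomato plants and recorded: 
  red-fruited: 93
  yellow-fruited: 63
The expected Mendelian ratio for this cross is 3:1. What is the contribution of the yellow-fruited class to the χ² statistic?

Under the 3:1 hypothesis (Σ ratio = 4, N = 156):
  red-fruited: 156 × 3/4 = 117
  yellow-fruited: 156 × 1/4 = 39
Contribution of yellow-fruited: (63 − 39)² / 39 = 14.7692

14.769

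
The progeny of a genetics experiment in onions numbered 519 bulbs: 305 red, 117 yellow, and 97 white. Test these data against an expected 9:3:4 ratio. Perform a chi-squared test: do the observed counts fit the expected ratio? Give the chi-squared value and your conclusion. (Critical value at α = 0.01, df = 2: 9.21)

12.834; not consistent

Total ratio parts = 16. Expected numbers out of 519:
  red: 519 × 9/16 = 291.9375
  yellow: 519 × 3/16 = 97.3125
  white: 519 × 4/16 = 129.75
χ² = Σ (O − E)² / E
  red: (305 − 291.9375)² / 291.9375 = 0.5845
  yellow: (117 − 97.3125)² / 97.3125 = 3.9830
  white: (97 − 129.75)² / 129.75 = 8.2664
χ² = 0.5845 + 3.9830 + 8.2664 = 12.8339 ≈ 12.834
Degrees of freedom = 3 − 1 = 2; critical value at α = 0.01 is 9.21.
Since 12.834 > 9.21, we reject the null hypothesis — the data do not fit the 9:3:4 ratio.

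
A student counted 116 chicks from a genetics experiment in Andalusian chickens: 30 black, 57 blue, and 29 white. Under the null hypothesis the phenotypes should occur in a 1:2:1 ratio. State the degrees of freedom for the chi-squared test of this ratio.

2

A goodness-of-fit test with 3 phenotype classes has df = 3 − 1 = 2.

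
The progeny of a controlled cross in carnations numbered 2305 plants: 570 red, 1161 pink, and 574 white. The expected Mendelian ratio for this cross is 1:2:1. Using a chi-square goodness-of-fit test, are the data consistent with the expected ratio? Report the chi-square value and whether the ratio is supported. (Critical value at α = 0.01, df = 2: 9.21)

Total ratio parts = 4. Expected numbers out of 2305:
  red: 2305 × 1/4 = 576.25
  pink: 2305 × 2/4 = 1152.5
  white: 2305 × 1/4 = 576.25
χ² = Σ (O − E)² / E
  red: (570 − 576.25)² / 576.25 = 0.0678
  pink: (1161 − 1152.5)² / 1152.5 = 0.0627
  white: (574 − 576.25)² / 576.25 = 0.0088
χ² = 0.0678 + 0.0627 + 0.0088 = 0.1393 ≈ 0.139
Degrees of freedom = 3 − 1 = 2; critical value at α = 0.01 is 9.21.
Since 0.139 < 9.21, we fail to reject the null hypothesis — the data are consistent with the 1:2:1 ratio.

0.139; consistent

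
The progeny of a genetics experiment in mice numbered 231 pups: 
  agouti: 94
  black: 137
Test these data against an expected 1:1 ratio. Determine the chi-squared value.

8.004

Under the 1:1 hypothesis (Σ ratio = 2, N = 231):
  agouti: 231 × 1/2 = 115.5
  black: 231 × 1/2 = 115.5
χ² = Σ (O − E)² / E
  agouti: (94 − 115.5)² / 115.5 = 4.0022
  black: (137 − 115.5)² / 115.5 = 4.0022
χ² = 4.0022 + 4.0022 = 8.0044 ≈ 8.004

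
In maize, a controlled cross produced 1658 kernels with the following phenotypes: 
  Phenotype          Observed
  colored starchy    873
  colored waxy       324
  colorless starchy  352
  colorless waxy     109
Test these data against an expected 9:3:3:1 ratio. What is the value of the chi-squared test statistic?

10.085

The 9:3:3:1 ratio has 16 parts, so with N = 1658 the expected counts are:
  colored starchy: 1658 × 9/16 = 932.625
  colored waxy: 1658 × 3/16 = 310.875
  colorless starchy: 1658 × 3/16 = 310.875
  colorless waxy: 1658 × 1/16 = 103.625
χ² = Σ (O − E)² / E
  colored starchy: (873 − 932.625)² / 932.625 = 3.8120
  colored waxy: (324 − 310.875)² / 310.875 = 0.5541
  colorless starchy: (352 − 310.875)² / 310.875 = 5.4403
  colorless waxy: (109 − 103.625)² / 103.625 = 0.2788
χ² = 3.8120 + 0.5541 + 5.4403 + 0.2788 = 10.0852 ≈ 10.085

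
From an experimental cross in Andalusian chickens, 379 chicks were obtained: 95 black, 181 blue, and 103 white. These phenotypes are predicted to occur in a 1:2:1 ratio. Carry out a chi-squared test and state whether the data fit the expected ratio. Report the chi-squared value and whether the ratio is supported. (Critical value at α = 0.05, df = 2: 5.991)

Under the 1:2:1 hypothesis (Σ ratio = 4, N = 379):
  black: 379 × 1/4 = 94.75
  blue: 379 × 2/4 = 189.5
  white: 379 × 1/4 = 94.75
χ² = Σ (O − E)² / E
  black: (95 − 94.75)² / 94.75 = 0.0007
  blue: (181 − 189.5)² / 189.5 = 0.3813
  white: (103 − 94.75)² / 94.75 = 0.7183
χ² = 0.0007 + 0.3813 + 0.7183 = 1.1003 ≈ 1.100
Degrees of freedom = 3 − 1 = 2; critical value at α = 0.05 is 5.991.
Since 1.100 < 5.991, we fail to reject the null hypothesis — the data are consistent with the 1:2:1 ratio.

1.100; consistent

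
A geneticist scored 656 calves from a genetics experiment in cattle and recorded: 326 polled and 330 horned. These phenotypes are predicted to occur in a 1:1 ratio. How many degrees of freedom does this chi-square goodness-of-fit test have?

1

A goodness-of-fit test with 2 phenotype classes has df = 2 − 1 = 1.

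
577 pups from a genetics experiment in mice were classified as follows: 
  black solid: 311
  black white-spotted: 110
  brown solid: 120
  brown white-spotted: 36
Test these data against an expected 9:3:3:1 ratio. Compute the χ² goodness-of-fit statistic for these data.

The 9:3:3:1 ratio has 16 parts, so with N = 577 the expected counts are:
  black solid: 577 × 9/16 = 324.5625
  black white-spotted: 577 × 3/16 = 108.1875
  brown solid: 577 × 3/16 = 108.1875
  brown white-spotted: 577 × 1/16 = 36.0625
χ² = Σ (O − E)² / E
  black solid: (311 − 324.5625)² / 324.5625 = 0.5667
  black white-spotted: (110 − 108.1875)² / 108.1875 = 0.0304
  brown solid: (120 − 108.1875)² / 108.1875 = 1.2898
  brown white-spotted: (36 − 36.0625)² / 36.0625 = 0.0001
χ² = 0.5667 + 0.0304 + 1.2898 + 0.0001 = 1.887

1.887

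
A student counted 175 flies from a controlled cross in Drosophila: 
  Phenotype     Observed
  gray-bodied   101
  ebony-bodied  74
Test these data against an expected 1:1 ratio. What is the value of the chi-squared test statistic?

4.166

The 1:1 ratio has 2 parts, so with N = 175 the expected counts are:
  gray-bodied: 175 × 1/2 = 87.5
  ebony-bodied: 175 × 1/2 = 87.5
χ² = Σ (O − E)² / E
  gray-bodied: (101 − 87.5)² / 87.5 = 2.0829
  ebony-bodied: (74 − 87.5)² / 87.5 = 2.0829
χ² = 2.0829 + 2.0829 = 4.1658 ≈ 4.166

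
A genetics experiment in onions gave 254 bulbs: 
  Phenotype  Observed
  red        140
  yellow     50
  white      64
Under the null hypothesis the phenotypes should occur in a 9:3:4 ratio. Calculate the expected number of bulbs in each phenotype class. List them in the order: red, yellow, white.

Under the 9:3:4 hypothesis (Σ ratio = 16, N = 254):
  red: 254 × 9/16 = 142.875
  yellow: 254 × 3/16 = 47.625
  white: 254 × 4/16 = 63.5

142.875, 47.625, 63.5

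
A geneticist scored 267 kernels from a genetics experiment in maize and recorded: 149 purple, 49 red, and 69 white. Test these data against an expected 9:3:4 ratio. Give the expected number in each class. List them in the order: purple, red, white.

Under the 9:3:4 hypothesis (Σ ratio = 16, N = 267):
  purple: 267 × 9/16 = 150.1875
  red: 267 × 3/16 = 50.0625
  white: 267 × 4/16 = 66.75

150.1875, 50.0625, 66.75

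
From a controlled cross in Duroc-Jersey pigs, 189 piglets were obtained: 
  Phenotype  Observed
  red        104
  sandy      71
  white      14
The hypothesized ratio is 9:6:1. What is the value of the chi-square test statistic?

Total ratio parts = 16. Expected numbers out of 189:
  red: 189 × 9/16 = 106.3125
  sandy: 189 × 6/16 = 70.875
  white: 189 × 1/16 = 11.8125
χ² = Σ (O − E)² / E
  red: (104 − 106.3125)² / 106.3125 = 0.0503
  sandy: (71 − 70.875)² / 70.875 = 0.0002
  white: (14 − 11.8125)² / 11.8125 = 0.4051
χ² = 0.0503 + 0.0002 + 0.4051 = 0.4556 ≈ 0.456

0.456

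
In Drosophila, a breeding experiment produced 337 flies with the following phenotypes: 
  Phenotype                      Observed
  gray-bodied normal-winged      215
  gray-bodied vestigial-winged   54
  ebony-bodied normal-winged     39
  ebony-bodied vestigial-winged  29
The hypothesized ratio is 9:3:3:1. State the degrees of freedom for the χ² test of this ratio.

3

A goodness-of-fit test with 4 phenotype classes has df = 4 − 1 = 3.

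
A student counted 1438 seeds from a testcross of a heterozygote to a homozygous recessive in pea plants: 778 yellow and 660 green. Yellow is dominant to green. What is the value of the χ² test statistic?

A testcross of a heterozygote (Aa × aa) gives a 1:1 phenotypic ratio.
Under the 1:1 hypothesis (Σ ratio = 2, N = 1438):
  yellow: 1438 × 1/2 = 719
  green: 1438 × 1/2 = 719
χ² = Σ (O − E)² / E
  yellow: (778 − 719)² / 719 = 4.8414
  green: (660 − 719)² / 719 = 4.8414
χ² = 4.8414 + 4.8414 = 9.6828 ≈ 9.683

9.683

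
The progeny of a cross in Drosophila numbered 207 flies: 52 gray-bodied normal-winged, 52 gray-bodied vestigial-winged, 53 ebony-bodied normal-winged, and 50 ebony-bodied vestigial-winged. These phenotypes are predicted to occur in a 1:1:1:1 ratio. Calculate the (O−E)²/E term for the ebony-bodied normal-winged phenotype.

0.030

Under the 1:1:1:1 hypothesis (Σ ratio = 4, N = 207):
  gray-bodied normal-winged: 207 × 1/4 = 51.75
  gray-bodied vestigial-winged: 207 × 1/4 = 51.75
  ebony-bodied normal-winged: 207 × 1/4 = 51.75
  ebony-bodied vestigial-winged: 207 × 1/4 = 51.75
Contribution of ebony-bodied normal-winged: (53 − 51.75)² / 51.75 = 0.0302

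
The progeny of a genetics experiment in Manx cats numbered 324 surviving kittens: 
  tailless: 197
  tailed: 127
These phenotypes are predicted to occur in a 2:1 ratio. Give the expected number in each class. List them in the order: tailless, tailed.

The 2:1 ratio has 3 parts, so with N = 324 the expected counts are:
  tailless: 324 × 2/3 = 216
  tailed: 324 × 1/3 = 108

216, 108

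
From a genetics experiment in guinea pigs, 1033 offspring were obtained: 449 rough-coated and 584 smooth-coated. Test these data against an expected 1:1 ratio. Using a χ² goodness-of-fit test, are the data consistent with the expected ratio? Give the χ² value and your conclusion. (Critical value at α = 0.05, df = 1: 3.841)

17.643; not consistent

Under the 1:1 hypothesis (Σ ratio = 2, N = 1033):
  rough-coated: 1033 × 1/2 = 516.5
  smooth-coated: 1033 × 1/2 = 516.5
χ² = Σ (O − E)² / E
  rough-coated: (449 − 516.5)² / 516.5 = 8.8214
  smooth-coated: (584 − 516.5)² / 516.5 = 8.8214
χ² = 8.8214 + 8.8214 = 17.6428 ≈ 17.643
Degrees of freedom = 2 − 1 = 1; critical value at α = 0.05 is 3.841.
Since 17.643 > 3.841, we reject the null hypothesis — the data do not fit the 1:1 ratio.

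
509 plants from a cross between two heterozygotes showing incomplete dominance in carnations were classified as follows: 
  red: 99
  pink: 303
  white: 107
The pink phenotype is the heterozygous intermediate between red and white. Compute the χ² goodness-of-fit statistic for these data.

With incomplete dominance, a heterozygote × heterozygote cross gives a 1:2:1 phenotypic ratio.
Expected counts for N = 509 under a 1:2:1 ratio (total parts = 4):
  red: 509 × 1/4 = 127.25
  pink: 509 × 2/4 = 254.5
  white: 509 × 1/4 = 127.25
χ² = Σ (O − E)² / E
  red: (99 − 127.25)² / 127.25 = 6.2716
  pink: (303 − 254.5)² / 254.5 = 9.2426
  white: (107 − 127.25)² / 127.25 = 3.2225
χ² = 6.2716 + 9.2426 + 3.2225 = 18.7367 ≈ 18.737

18.737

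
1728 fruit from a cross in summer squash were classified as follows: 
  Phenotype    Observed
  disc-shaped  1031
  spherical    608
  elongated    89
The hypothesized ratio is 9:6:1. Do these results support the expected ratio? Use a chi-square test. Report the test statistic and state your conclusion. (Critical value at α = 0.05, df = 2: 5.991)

9.393; not consistent

Expected counts for N = 1728 under a 9:6:1 ratio (total parts = 16):
  disc-shaped: 1728 × 9/16 = 972
  spherical: 1728 × 6/16 = 648
  elongated: 1728 × 1/16 = 108
χ² = Σ (O − E)² / E
  disc-shaped: (1031 − 972)² / 972 = 3.5813
  spherical: (608 − 648)² / 648 = 2.4691
  elongated: (89 − 108)² / 108 = 3.3426
χ² = 3.5813 + 2.4691 + 3.3426 = 9.393
Degrees of freedom = 3 − 1 = 2; critical value at α = 0.05 is 5.991.
Since 9.393 > 5.991, we reject the null hypothesis — the data do not fit the 9:6:1 ratio.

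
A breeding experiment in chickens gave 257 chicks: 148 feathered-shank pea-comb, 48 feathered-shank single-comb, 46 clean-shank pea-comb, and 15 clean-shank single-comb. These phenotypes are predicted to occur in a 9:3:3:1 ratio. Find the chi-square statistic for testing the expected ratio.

Total ratio parts = 16. Expected numbers out of 257:
  feathered-shank pea-comb: 257 × 9/16 = 144.5625
  feathered-shank single-comb: 257 × 3/16 = 48.1875
  clean-shank pea-comb: 257 × 3/16 = 48.1875
  clean-shank single-comb: 257 × 1/16 = 16.0625
χ² = Σ (O − E)² / E
  feathered-shank pea-comb: (148 − 144.5625)² / 144.5625 = 0.0817
  feathered-shank single-comb: (48 − 48.1875)² / 48.1875 = 0.0007
  clean-shank pea-comb: (46 − 48.1875)² / 48.1875 = 0.0993
  clean-shank single-comb: (15 − 16.0625)² / 16.0625 = 0.0703
χ² = 0.0817 + 0.0007 + 0.0993 + 0.0703 = 0.252

0.252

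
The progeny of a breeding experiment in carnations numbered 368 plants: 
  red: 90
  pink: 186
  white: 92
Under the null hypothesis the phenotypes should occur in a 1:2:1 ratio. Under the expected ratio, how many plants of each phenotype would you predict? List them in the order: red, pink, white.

Expected counts for N = 368 under a 1:2:1 ratio (total parts = 4):
  red: 368 × 1/4 = 92
  pink: 368 × 2/4 = 184
  white: 368 × 1/4 = 92

92, 184, 92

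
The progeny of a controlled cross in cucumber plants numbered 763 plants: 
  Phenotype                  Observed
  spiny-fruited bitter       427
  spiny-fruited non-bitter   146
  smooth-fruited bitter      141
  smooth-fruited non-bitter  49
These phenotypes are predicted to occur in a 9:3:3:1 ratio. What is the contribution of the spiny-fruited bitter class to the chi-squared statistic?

The 9:3:3:1 ratio has 16 parts, so with N = 763 the expected counts are:
  spiny-fruited bitter: 763 × 9/16 = 429.1875
  spiny-fruited non-bitter: 763 × 3/16 = 143.0625
  smooth-fruited bitter: 763 × 3/16 = 143.0625
  smooth-fruited non-bitter: 763 × 1/16 = 47.6875
Contribution of spiny-fruited bitter: (427 − 429.1875)² / 429.1875 = 0.0111

0.011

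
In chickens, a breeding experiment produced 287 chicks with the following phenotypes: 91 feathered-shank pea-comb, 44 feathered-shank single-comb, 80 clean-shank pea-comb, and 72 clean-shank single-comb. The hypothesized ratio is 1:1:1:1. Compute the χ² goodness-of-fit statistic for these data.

Total ratio parts = 4. Expected numbers out of 287:
  feathered-shank pea-comb: 287 × 1/4 = 71.75
  feathered-shank single-comb: 287 × 1/4 = 71.75
  clean-shank pea-comb: 287 × 1/4 = 71.75
  clean-shank single-comb: 287 × 1/4 = 71.75
χ² = Σ (O − E)² / E
  feathered-shank pea-comb: (91 − 71.75)² / 71.75 = 5.1646
  feathered-shank single-comb: (44 − 71.75)² / 71.75 = 10.7326
  clean-shank pea-comb: (80 − 71.75)² / 71.75 = 0.9486
  clean-shank single-comb: (72 − 71.75)² / 71.75 = 0.0009
χ² = 5.1646 + 10.7326 + 0.9486 + 0.0009 = 16.8467 ≈ 16.847

16.847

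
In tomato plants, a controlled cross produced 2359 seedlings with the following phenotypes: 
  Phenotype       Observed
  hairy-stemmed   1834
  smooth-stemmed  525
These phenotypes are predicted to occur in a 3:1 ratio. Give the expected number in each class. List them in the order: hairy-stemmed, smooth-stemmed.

Under the 3:1 hypothesis (Σ ratio = 4, N = 2359):
  hairy-stemmed: 2359 × 3/4 = 1769.25
  smooth-stemmed: 2359 × 1/4 = 589.75

1769.25, 589.75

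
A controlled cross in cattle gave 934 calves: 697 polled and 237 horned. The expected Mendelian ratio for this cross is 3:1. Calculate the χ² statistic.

Expected counts for N = 934 under a 3:1 ratio (total parts = 4):
  polled: 934 × 3/4 = 700.5
  horned: 934 × 1/4 = 233.5
χ² = Σ (O − E)² / E
  polled: (697 − 700.5)² / 700.5 = 0.0175
  horned: (237 − 233.5)² / 233.5 = 0.0525
χ² = 0.0175 + 0.0525 = 0.070

0.070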